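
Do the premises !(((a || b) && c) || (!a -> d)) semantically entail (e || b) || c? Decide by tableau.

No

Initial set: {!(((a || b) && c) || (!a -> d)); !((e || b) || c)}.
!(((a || b) && c) || (!a -> d)): α-rule — add !((a || b) && c), !(!a -> d).
!((e || b) || c): α-rule — add !(e || b), !c.
!(!a -> d): α-rule — add !a, !d.
!(e || b): α-rule — add !e, !b.
!((a || b) && c): β-rule — branch into !(a || b)  //  !c.
  branch 1 (add !(a || b)):
    !(a || b): α-rule — add !a, !b.
    ○ open, literals {a=F, b=F, c=F, d=F, e=F}.
  branch 2 (add !c):
    ○ open, literals {a=F, b=F, c=F, d=F, e=F}.
0 branches closed, 2 open.
An open branch gives a countermodel: a=F, b=F, c=F, d=F, e=F (unmentioned atoms arbitrary); the premises hold there but the conclusion fails.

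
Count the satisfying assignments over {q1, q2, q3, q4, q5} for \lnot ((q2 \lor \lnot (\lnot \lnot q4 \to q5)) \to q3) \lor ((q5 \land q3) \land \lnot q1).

Initial set: {(\lnot ((q2 \lor \lnot (\lnot \lnot q4 \to q5)) \to q3) \lor ((q5 \land q3) \land \lnot q1))}.
(\lnot ((q2 \lor \lnot (\lnot \lnot q4 \to q5)) \to q3) \lor ((q5 \land q3) \land \lnot q1)): β-rule — branch into \lnot ((q2 \lor \lnot (\lnot \lnot q4 \to q5)) \to q3)  //  ((q5 \land q3) \land \lnot q1).
  branch 1 (add \lnot ((q2 \lor \lnot (\lnot \lnot q4 \to q5)) \to q3)):
    \lnot ((q2 \lor \lnot (\lnot \lnot q4 \to q5)) \to q3): α-rule — add (q2 \lor \lnot (\lnot \lnot q4 \to q5)), \lnot q3.
    (q2 \lor \lnot (\lnot \lnot q4 \to q5)): β-rule — branch into q2  //  \lnot (\lnot \lnot q4 \to q5).
      branch 1.1 (add q2):
        ○ open, literals {q2=1, q3=0}.
      branch 1.2 (add \lnot (\lnot \lnot q4 \to q5)):
        \lnot (\lnot \lnot q4 \to q5): α-rule — add \lnot \lnot q4, \lnot q5.
        \lnot \lnot q4: drop double negation, giving q4.
        ○ open, literals {q3=0, q4=1, q5=0}.
  branch 2 (add ((q5 \land q3) \land \lnot q1)):
    ((q5 \land q3) \land \lnot q1): α-rule — add (q5 \land q3), \lnot q1.
    (q5 \land q3): α-rule — add q5, q3.
    ○ open, literals {q1=0, q3=1, q5=1}.
0 branches closed, 3 open.
Each open branch fixes some atoms; the unmentioned ones are free. Counting distinct full assignments: branch {q2=1, q3=0} (q1, q4, q5) contributes 8 new; branch {q3=0, q4=1, q5=0} (q1, q2) contributes 2 new; branch {q1=0, q3=1, q5=1} (q2, q4) contributes 4 new. Total: 14.

14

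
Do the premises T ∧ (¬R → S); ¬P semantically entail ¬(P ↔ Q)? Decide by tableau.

Initial set: {(T ∧ (¬R → S)); ¬P; ¬¬(P ↔ Q)}.
(T ∧ (¬R → S)): α-rule — add T, (¬R → S).
¬¬(P ↔ Q): β-rule — branch into P, Q  //  ¬P, ¬Q.
  branch 1 (add P, Q):
    × closes — contains both P and ¬P.
  branch 2 (add ¬P, ¬Q):
    (¬R → S): β-rule — branch into ¬¬R  //  S.
      branch 2.1 (add ¬¬R):
        ○ open, literals {P=F, Q=F, R=T, T=T}.
      branch 2.2 (add S):
        ○ open, literals {P=F, Q=F, S=T, T=T}.
1 branch closed, 2 open.
An open branch gives a countermodel: P=F, Q=F, R=T, T=T (unmentioned atoms arbitrary); the premises hold there but the conclusion fails.

No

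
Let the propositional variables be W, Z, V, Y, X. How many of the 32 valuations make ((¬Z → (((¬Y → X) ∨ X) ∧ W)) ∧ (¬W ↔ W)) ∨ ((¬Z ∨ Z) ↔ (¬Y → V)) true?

24

Initial set: {(((¬Z → (((¬Y → X) ∨ X) ∧ W)) ∧ (¬W ↔ W)) ∨ ((¬Z ∨ Z) ↔ (¬Y → V)))}.
(((¬Z → (((¬Y → X) ∨ X) ∧ W)) ∧ (¬W ↔ W)) ∨ ((¬Z ∨ Z) ↔ (¬Y → V))): β-rule — branch into ((¬Z → (((¬Y → X) ∨ X) ∧ W)) ∧ (¬W ↔ W))  //  ((¬Z ∨ Z) ↔ (¬Y → V)).
  branch 1 (add ((¬Z → (((¬Y → X) ∨ X) ∧ W)) ∧ (¬W ↔ W))):
    ((¬Z → (((¬Y → X) ∨ X) ∧ W)) ∧ (¬W ↔ W)): α-rule — add (¬Z → (((¬Y → X) ∨ X) ∧ W)), (¬W ↔ W).
    (¬Z → (((¬Y → X) ∨ X) ∧ W)): β-rule — branch into ¬¬Z  //  (((¬Y → X) ∨ X) ∧ W).
      branch 1.1 (add ¬¬Z):
        (¬W ↔ W): β-rule — branch into ¬W, W  //  ¬¬W, ¬W.
          branch 1.1.1 (add ¬W, W):
            × closes — contains both W and ¬W.
          branch 1.1.2 (add ¬¬W, ¬W):
            × closes — contains both W and ¬W.
      branch 1.2 (add (((¬Y → X) ∨ X) ∧ W)):
        (((¬Y → X) ∨ X) ∧ W): α-rule — add ((¬Y → X) ∨ X), W.
        (¬W ↔ W): β-rule — branch into ¬W, W  //  ¬¬W, ¬W.
          branch 1.2.1 (add ¬W, W):
            × closes — contains both W and ¬W.
          branch 1.2.2 (add ¬¬W, ¬W):
            × closes — contains both W and ¬W.
  branch 2 (add ((¬Z ∨ Z) ↔ (¬Y → V))):
    ((¬Z ∨ Z) ↔ (¬Y → V)): β-rule — branch into (¬Z ∨ Z), (¬Y → V)  //  ¬(¬Z ∨ Z), ¬(¬Y → V).
      branch 2.1 (add (¬Z ∨ Z), (¬Y → V)):
        (¬Z ∨ Z): β-rule — branch into ¬Z  //  Z.
          branch 2.1.1 (add ¬Z):
            (¬Y → V): β-rule — branch into ¬¬Y  //  V.
              branch 2.1.1.1 (add ¬¬Y):
                ○ open, literals {Y=T, Z=F}.
              branch 2.1.1.2 (add V):
                ○ open, literals {V=T, Z=F}.
          branch 2.1.2 (add Z):
            (¬Y → V): β-rule — branch into ¬¬Y  //  V.
              branch 2.1.2.1 (add ¬¬Y):
                ○ open, literals {Y=T, Z=T}.
              branch 2.1.2.2 (add V):
                ○ open, literals {V=T, Z=T}.
      branch 2.2 (add ¬(¬Z ∨ Z), ¬(¬Y → V)):
        ¬(¬Z ∨ Z): α-rule — add ¬¬Z, ¬Z.
        × closes — contains both Z and ¬Z.
5 branches closed, 4 open.
Each open branch fixes some atoms; the unmentioned ones are free. Counting distinct full assignments: branch {Y=T, Z=F} (W, V, X) contributes 8 new; branch {V=T, Z=F} (W, Y, X) contributes 4 new; branch {Y=T, Z=T} (W, V, X) contributes 8 new; branch {V=T, Z=T} (W, Y, X) contributes 4 new. Total: 24.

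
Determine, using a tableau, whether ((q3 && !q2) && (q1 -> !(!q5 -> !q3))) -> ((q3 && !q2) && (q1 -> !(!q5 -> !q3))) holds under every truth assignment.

Assume the negation and expand:
Initial set: {!(((q3 && !q2) && (q1 -> !(!q5 -> !q3))) -> ((q3 && !q2) && (q1 -> !(!q5 -> !q3))))}.
!(((q3 && !q2) && (q1 -> !(!q5 -> !q3))) -> ((q3 && !q2) && (q1 -> !(!q5 -> !q3)))): α-rule — add ((q3 && !q2) && (q1 -> !(!q5 -> !q3))), !((q3 && !q2) && (q1 -> !(!q5 -> !q3))).
((q3 && !q2) && (q1 -> !(!q5 -> !q3))): α-rule — add (q3 && !q2), (q1 -> !(!q5 -> !q3)).
(q3 && !q2): α-rule — add q3, !q2.
!((q3 && !q2) && (q1 -> !(!q5 -> !q3))): β-rule — branch into !(q3 && !q2)  //  !(q1 -> !(!q5 -> !q3)).
  branch 1 (add !(q3 && !q2)):
    (q1 -> !(!q5 -> !q3)): β-rule — branch into !q1  //  !(!q5 -> !q3).
      branch 1.1 (add !q1):
        !(q3 && !q2): β-rule — branch into !q3  //  !!q2.
          branch 1.1.1 (add !q3):
            × closes — contains both q3 and !q3.
          branch 1.1.2 (add !!q2):
            × closes — contains both q2 and !q2.
      branch 1.2 (add !(!q5 -> !q3)):
        !(!q5 -> !q3): α-rule — add !q5, !!q3.
        !(q3 && !q2): β-rule — branch into !q3  //  !!q2.
          branch 1.2.1 (add !q3):
            × closes — contains both q3 and !q3.
          branch 1.2.2 (add !!q2):
            × closes — contains both q2 and !q2.
  branch 2 (add !(q1 -> !(!q5 -> !q3))):
    !(q1 -> !(!q5 -> !q3)): α-rule — add q1, !!(!q5 -> !q3).
    (q1 -> !(!q5 -> !q3)): β-rule — branch into !q1  //  !(!q5 -> !q3).
      branch 2.1 (add !q1):
        × closes — contains both q1 and !q1.
      branch 2.2 (add !(!q5 -> !q3)):
        !(!q5 -> !q3): α-rule — add !q5, !!q3.
        !!(!q5 -> !q3): β-rule — branch into !!q5  //  !q3.
          branch 2.2.1 (add !!q5):
            × closes — contains both q5 and !q5.
          branch 2.2.2 (add !q3):
            × closes — contains both q3 and !q3.
All 7 branches close.
Every branch closed, so the negation is unsatisfiable and the formula is valid.

Valid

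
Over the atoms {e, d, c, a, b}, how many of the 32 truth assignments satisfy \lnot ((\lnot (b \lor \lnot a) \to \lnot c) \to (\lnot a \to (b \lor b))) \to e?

28

Initial set: {(\lnot ((\lnot (b \lor \lnot a) \to \lnot c) \to (\lnot a \to (b \lor b))) \to e)}.
(\lnot ((\lnot (b \lor \lnot a) \to \lnot c) \to (\lnot a \to (b \lor b))) \to e): β-rule — branch into \lnot \lnot ((\lnot (b \lor \lnot a) \to \lnot c) \to (\lnot a \to (b \lor b)))  //  e.
  branch 1 (add \lnot \lnot ((\lnot (b \lor \lnot a) \to \lnot c) \to (\lnot a \to (b \lor b)))):
    \lnot \lnot ((\lnot (b \lor \lnot a) \to \lnot c) \to (\lnot a \to (b \lor b))): β-rule — branch into \lnot (\lnot (b \lor \lnot a) \to \lnot c)  //  (\lnot a \to (b \lor b)).
      branch 1.1 (add \lnot (\lnot (b \lor \lnot a) \to \lnot c)):
        \lnot (\lnot (b \lor \lnot a) \to \lnot c): α-rule — add \lnot (b \lor \lnot a), \lnot \lnot c.
        \lnot (b \lor \lnot a): α-rule — add \lnot b, \lnot \lnot a.
        ○ open, literals {a=T, b=F, c=T}.
      branch 1.2 (add (\lnot a \to (b \lor b))):
        (\lnot a \to (b \lor b)): β-rule — branch into \lnot \lnot a  //  (b \lor b).
          branch 1.2.1 (add \lnot \lnot a):
            ○ open, literals {a=T}.
          branch 1.2.2 (add (b \lor b)):
            (b \lor b): β-rule — branch into b  //  b.
              branch 1.2.2.1 (add b):
                ○ open, literals {b=T}.
              branch 1.2.2.2 (add b):
                ○ open, literals {b=T}.
  branch 2 (add e):
    ○ open, literals {e=T}.
0 branches closed, 5 open.
Each open branch fixes some atoms; the unmentioned ones are free. Counting distinct full assignments: branch {a=T, b=F, c=T} (e, d) contributes 4 new; branch {a=T} (e, d, c, b) contributes 12 new; branch {b=T} (e, d, c, a) contributes 8 new; branch {b=T} (e, d, c, a) contributes 0 new; branch {e=T} (d, c, a, b) contributes 4 new. Total: 28.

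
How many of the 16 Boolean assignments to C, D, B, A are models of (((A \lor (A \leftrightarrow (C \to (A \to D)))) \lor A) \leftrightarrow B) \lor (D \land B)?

Initial set: {((((A \lor (A \leftrightarrow (C \to (A \to D)))) \lor A) \leftrightarrow B) \lor (D \land B))}.
((((A \lor (A \leftrightarrow (C \to (A \to D)))) \lor A) \leftrightarrow B) \lor (D \land B)): β-rule — branch into (((A \lor (A \leftrightarrow (C \to (A \to D)))) \lor A) \leftrightarrow B)  //  (D \land B).
  branch 1 (add (((A \lor (A \leftrightarrow (C \to (A \to D)))) \lor A) \leftrightarrow B)):
    (((A \lor (A \leftrightarrow (C \to (A \to D)))) \lor A) \leftrightarrow B): β-rule — branch into ((A \lor (A \leftrightarrow (C \to (A \to D)))) \lor A), B  //  \lnot ((A \lor (A \leftrightarrow (C \to (A \to D)))) \lor A), \lnot B.
      branch 1.1 (add ((A \lor (A \leftrightarrow (C \to (A \to D)))) \lor A), B):
        ((A \lor (A \leftrightarrow (C \to (A \to D)))) \lor A): β-rule — branch into (A \lor (A \leftrightarrow (C \to (A \to D))))  //  A.
          branch 1.1.1 (add (A \lor (A \leftrightarrow (C \to (A \to D))))):
            (A \lor (A \leftrightarrow (C \to (A \to D)))): β-rule — branch into A  //  (A \leftrightarrow (C \to (A \to D))).
              branch 1.1.1.1 (add A):
                ○ open, literals {A=true, B=true}.
              branch 1.1.1.2 (add (A \leftrightarrow (C \to (A \to D)))):
                (A \leftrightarrow (C \to (A \to D))): β-rule — branch into A, (C \to (A \to D))  //  \lnot A, \lnot (C \to (A \to D)).
                  branch 1.1.1.2.1 (add A, (C \to (A \to D))):
                    (C \to (A \to D)): β-rule — branch into \lnot C  //  (A \to D).
                      branch 1.1.1.2.1.1 (add \lnot C):
                        ○ open, literals {A=true, B=true, C=false}.
                      branch 1.1.1.2.1.2 (add (A \to D)):
                        (A \to D): β-rule — branch into \lnot A  //  D.
                          branch 1.1.1.2.1.2.1 (add \lnot A):
                            × closes — contains both A and \lnot A.
                          branch 1.1.1.2.1.2.2 (add D):
                            ○ open, literals {A=true, B=true, D=true}.
                  branch 1.1.1.2.2 (add \lnot A, \lnot (C \to (A \to D))):
                    \lnot (C \to (A \to D)): α-rule — add C, \lnot (A \to D).
                    \lnot (A \to D): α-rule — add A, \lnot D.
                    × closes — contains both A and \lnot A.
          branch 1.1.2 (add A):
            ○ open, literals {A=true, B=true}.
      branch 1.2 (add \lnot ((A \lor (A \leftrightarrow (C \to (A \to D)))) \lor A), \lnot B):
        \lnot ((A \lor (A \leftrightarrow (C \to (A \to D)))) \lor A): α-rule — add \lnot (A \lor (A \leftrightarrow (C \to (A \to D)))), \lnot A.
        \lnot (A \lor (A \leftrightarrow (C \to (A \to D)))): α-rule — add \lnot A, \lnot (A \leftrightarrow (C \to (A \to D))).
        \lnot (A \leftrightarrow (C \to (A \to D))): β-rule — branch into A, \lnot (C \to (A \to D))  //  \lnot A, (C \to (A \to D)).
          branch 1.2.1 (add A, \lnot (C \to (A \to D))):
            × closes — contains both A and \lnot A.
          branch 1.2.2 (add \lnot A, (C \to (A \to D))):
            (C \to (A \to D)): β-rule — branch into \lnot C  //  (A \to D).
              branch 1.2.2.1 (add \lnot C):
                ○ open, literals {A=false, B=false, C=false}.
              branch 1.2.2.2 (add (A \to D)):
                (A \to D): β-rule — branch into \lnot A  //  D.
                  branch 1.2.2.2.1 (add \lnot A):
                    ○ open, literals {A=false, B=false}.
                  branch 1.2.2.2.2 (add D):
                    ○ open, literals {A=false, B=false, D=true}.
  branch 2 (add (D \land B)):
    (D \land B): α-rule — add D, B.
    ○ open, literals {B=true, D=true}.
3 branches closed, 8 open.
Each open branch fixes some atoms; the unmentioned ones are free. Counting distinct full assignments: branch {A=true, B=true} (C, D) contributes 4 new; branch {A=true, B=true, C=false} (D) contributes 0 new; branch {A=true, B=true, D=true} (C) contributes 0 new; branch {A=true, B=true} (C, D) contributes 0 new; branch {A=false, B=false, C=false} (D) contributes 2 new; branch {A=false, B=false} (C, D) contributes 2 new; branch {A=false, B=false, D=true} (C) contributes 0 new; branch {B=true, D=true} (C, A) contributes 2 new. Total: 10.

10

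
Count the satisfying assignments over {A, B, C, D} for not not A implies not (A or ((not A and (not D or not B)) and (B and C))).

8

Initial set: {(not not A implies not (A or ((not A and (not D or not B)) and (B and C))))}.
(not not A implies not (A or ((not A and (not D or not B)) and (B and C)))): β-rule — branch into not not not A  //  not (A or ((not A and (not D or not B)) and (B and C))).
  branch 1 (add not not not A):
    not not not A: drop double negation, giving not A.
    ○ open, literals {A=0}.
  branch 2 (add not (A or ((not A and (not D or not B)) and (B and C)))):
    not (A or ((not A and (not D or not B)) and (B and C))): α-rule — add not A, not ((not A and (not D or not B)) and (B and C)).
    not ((not A and (not D or not B)) and (B and C)): β-rule — branch into not (not A and (not D or not B))  //  not (B and C).
      branch 2.1 (add not (not A and (not D or not B))):
        not (not A and (not D or not B)): β-rule — branch into not not A  //  not (not D or not B).
          branch 2.1.1 (add not not A):
            × closes — contains both A and not A.
          branch 2.1.2 (add not (not D or not B)):
            not (not D or not B): α-rule — add not not D, not not B.
            ○ open, literals {A=0, B=1, D=1}.
      branch 2.2 (add not (B and C)):
        not (B and C): β-rule — branch into not B  //  not C.
          branch 2.2.1 (add not B):
            ○ open, literals {A=0, B=0}.
          branch 2.2.2 (add not C):
            ○ open, literals {A=0, C=0}.
1 branch closed, 4 open.
Each open branch fixes some atoms; the unmentioned ones are free. Counting distinct full assignments: branch {A=0} (B, C, D) contributes 8 new; branch {A=0, B=1, D=1} (C) contributes 0 new; branch {A=0, B=0} (C, D) contributes 0 new; branch {A=0, C=0} (B, D) contributes 0 new. Total: 8.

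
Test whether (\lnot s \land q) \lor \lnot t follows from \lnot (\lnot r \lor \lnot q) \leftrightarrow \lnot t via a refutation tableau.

No

Initial set: {(\lnot (\lnot r \lor \lnot q) \leftrightarrow \lnot t); \lnot ((\lnot s \land q) \lor \lnot t)}.
\lnot ((\lnot s \land q) \lor \lnot t): α-rule — add \lnot (\lnot s \land q), \lnot \lnot t.
(\lnot (\lnot r \lor \lnot q) \leftrightarrow \lnot t): β-rule — branch into \lnot (\lnot r \lor \lnot q), \lnot t  //  \lnot \lnot (\lnot r \lor \lnot q), \lnot \lnot t.
  branch 1 (add \lnot (\lnot r \lor \lnot q), \lnot t):
    × closes — contains both t and \lnot t.
  branch 2 (add \lnot \lnot (\lnot r \lor \lnot q), \lnot \lnot t):
    \lnot (\lnot s \land q): β-rule — branch into \lnot \lnot s  //  \lnot q.
      branch 2.1 (add \lnot \lnot s):
        \lnot \lnot (\lnot r \lor \lnot q): β-rule — branch into \lnot r  //  \lnot q.
          branch 2.1.1 (add \lnot r):
            ○ open, literals {r=false, s=true, t=true}.
          branch 2.1.2 (add \lnot q):
            ○ open, literals {q=false, s=true, t=true}.
      branch 2.2 (add \lnot q):
        \lnot \lnot (\lnot r \lor \lnot q): β-rule — branch into \lnot r  //  \lnot q.
          branch 2.2.1 (add \lnot r):
            ○ open, literals {q=false, r=false, t=true}.
          branch 2.2.2 (add \lnot q):
            ○ open, literals {q=false, t=true}.
1 branch closed, 4 open.
An open branch gives a countermodel: r=false, s=true, t=true (unmentioned atoms arbitrary); the premises hold there but the conclusion fails.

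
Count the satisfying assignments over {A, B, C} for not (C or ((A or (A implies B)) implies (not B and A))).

3

Initial set: {T not (C or ((A or (A implies B)) implies (not B and A)))}.
T not (C or ((A or (A implies B)) implies (not B and A))): α-rule — add F C, F ((A or (A implies B)) implies (not B and A)).
F ((A or (A implies B)) implies (not B and A)): α-rule — add T (A or (A implies B)), F (not B and A).
T (A or (A implies B)): β-rule — branch into T A  //  T (A implies B).
  branch 1 (add T A):
    F (not B and A): β-rule — branch into F not B  //  F A.
      branch 1.1 (add F not B):
        ○ open, literals {A=true, B=true, C=false}.
      branch 1.2 (add F A):
        × closes — contains both A and not A.
  branch 2 (add T (A implies B)):
    F (not B and A): β-rule — branch into F not B  //  F A.
      branch 2.1 (add F not B):
        T (A implies B): β-rule — branch into F A  //  T B.
          branch 2.1.1 (add F A):
            ○ open, literals {A=false, B=true, C=false}.
          branch 2.1.2 (add T B):
            ○ open, literals {B=true, C=false}.
      branch 2.2 (add F A):
        T (A implies B): β-rule — branch into F A  //  T B.
          branch 2.2.1 (add F A):
            ○ open, literals {A=false, C=false}.
          branch 2.2.2 (add T B):
            ○ open, literals {A=false, B=true, C=false}.
1 branch closed, 5 open.
Each open branch fixes some atoms; the unmentioned ones are free. Counting distinct full assignments: branch {A=true, B=true, C=false} (none free) contributes 1 new; branch {A=false, B=true, C=false} (none free) contributes 1 new; branch {B=true, C=false} (A) contributes 0 new; branch {A=false, C=false} (B) contributes 1 new; branch {A=false, B=true, C=false} (none free) contributes 0 new. Total: 3.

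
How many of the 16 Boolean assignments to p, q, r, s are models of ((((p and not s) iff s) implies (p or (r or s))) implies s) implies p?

10

Initial set: {(((((p and not s) iff s) implies (p or (r or s))) implies s) implies p)}.
(((((p and not s) iff s) implies (p or (r or s))) implies s) implies p): β-rule — branch into not ((((p and not s) iff s) implies (p or (r or s))) implies s)  //  p.
  branch 1 (add not ((((p and not s) iff s) implies (p or (r or s))) implies s)):
    not ((((p and not s) iff s) implies (p or (r or s))) implies s): α-rule — add (((p and not s) iff s) implies (p or (r or s))), not s.
    (((p and not s) iff s) implies (p or (r or s))): β-rule — branch into not ((p and not s) iff s)  //  (p or (r or s)).
      branch 1.1 (add not ((p and not s) iff s)):
        not ((p and not s) iff s): β-rule — branch into (p and not s), not s  //  not (p and not s), s.
          branch 1.1.1 (add (p and not s), not s):
            (p and not s): α-rule — add p, not s.
            ○ open, literals {p=1, s=0}.
          branch 1.1.2 (add not (p and not s), s):
            × closes — contains both s and not s.
      branch 1.2 (add (p or (r or s))):
        (p or (r or s)): β-rule — branch into p  //  (r or s).
          branch 1.2.1 (add p):
            ○ open, literals {p=1, s=0}.
          branch 1.2.2 (add (r or s)):
            (r or s): β-rule — branch into r  //  s.
              branch 1.2.2.1 (add r):
                ○ open, literals {r=1, s=0}.
              branch 1.2.2.2 (add s):
                × closes — contains both s and not s.
  branch 2 (add p):
    ○ open, literals {p=1}.
2 branches closed, 4 open.
Each open branch fixes some atoms; the unmentioned ones are free. Counting distinct full assignments: branch {p=1, s=0} (q, r) contributes 4 new; branch {p=1, s=0} (q, r) contributes 0 new; branch {r=1, s=0} (p, q) contributes 2 new; branch {p=1} (q, r, s) contributes 4 new. Total: 10.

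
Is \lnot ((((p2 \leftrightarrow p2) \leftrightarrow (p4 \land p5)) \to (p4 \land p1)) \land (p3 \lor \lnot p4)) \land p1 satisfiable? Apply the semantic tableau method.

Satisfiable

Initial set: {(\lnot ((((p2 \leftrightarrow p2) \leftrightarrow (p4 \land p5)) \to (p4 \land p1)) \land (p3 \lor \lnot p4)) \land p1)}.
(\lnot ((((p2 \leftrightarrow p2) \leftrightarrow (p4 \land p5)) \to (p4 \land p1)) \land (p3 \lor \lnot p4)) \land p1): α-rule — add \lnot ((((p2 \leftrightarrow p2) \leftrightarrow (p4 \land p5)) \to (p4 \land p1)) \land (p3 \lor \lnot p4)), p1.
\lnot ((((p2 \leftrightarrow p2) \leftrightarrow (p4 \land p5)) \to (p4 \land p1)) \land (p3 \lor \lnot p4)): β-rule — branch into \lnot (((p2 \leftrightarrow p2) \leftrightarrow (p4 \land p5)) \to (p4 \land p1))  //  \lnot (p3 \lor \lnot p4).
  branch 1 (add \lnot (((p2 \leftrightarrow p2) \leftrightarrow (p4 \land p5)) \to (p4 \land p1))):
    \lnot (((p2 \leftrightarrow p2) \leftrightarrow (p4 \land p5)) \to (p4 \land p1)): α-rule — add ((p2 \leftrightarrow p2) \leftrightarrow (p4 \land p5)), \lnot (p4 \land p1).
    ((p2 \leftrightarrow p2) \leftrightarrow (p4 \land p5)): β-rule — branch into (p2 \leftrightarrow p2), (p4 \land p5)  //  \lnot (p2 \leftrightarrow p2), \lnot (p4 \land p5).
      branch 1.1 (add (p2 \leftrightarrow p2), (p4 \land p5)):
        (p4 \land p5): α-rule — add p4, p5.
        \lnot (p4 \land p1): β-rule — branch into \lnot p4  //  \lnot p1.
          branch 1.1.1 (add \lnot p4):
            × closes — contains both p4 and \lnot p4.
          branch 1.1.2 (add \lnot p1):
            × closes — contains both p1 and \lnot p1.
      branch 1.2 (add \lnot (p2 \leftrightarrow p2), \lnot (p4 \land p5)):
        \lnot (p4 \land p1): β-rule — branch into \lnot p4  //  \lnot p1.
          branch 1.2.1 (add \lnot p4):
            \lnot (p2 \leftrightarrow p2): β-rule — branch into p2, \lnot p2  //  \lnot p2, p2.
              branch 1.2.1.1 (add p2, \lnot p2):
                × closes — contains both p2 and \lnot p2.
              branch 1.2.1.2 (add \lnot p2, p2):
                × closes — contains both p2 and \lnot p2.
          branch 1.2.2 (add \lnot p1):
            × closes — contains both p1 and \lnot p1.
  branch 2 (add \lnot (p3 \lor \lnot p4)):
    \lnot (p3 \lor \lnot p4): α-rule — add \lnot p3, \lnot \lnot p4.
    ○ open, literals {p1=T, p3=F, p4=T}.
5 branches closed, 1 open.
An open branch gives a satisfying assignment: p1=T, p3=F, p4=T.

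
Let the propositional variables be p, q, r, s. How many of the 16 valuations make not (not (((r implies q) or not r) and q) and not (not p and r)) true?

Initial set: {T not (not (((r implies q) or not r) and q) and not (not p and r))}.
T not (not (((r implies q) or not r) and q) and not (not p and r)): β-rule — branch into F not (((r implies q) or not r) and q)  //  F not (not p and r).
  branch 1 (add F not (((r implies q) or not r) and q)):
    F not (((r implies q) or not r) and q): α-rule — add T ((r implies q) or not r), T q.
    T ((r implies q) or not r): β-rule — branch into T (r implies q)  //  T not r.
      branch 1.1 (add T (r implies q)):
        T (r implies q): β-rule — branch into F r  //  T q.
          branch 1.1.1 (add F r):
            ○ open, literals {q=1, r=0}.
          branch 1.1.2 (add T q):
            ○ open, literals {q=1}.
      branch 1.2 (add T not r):
        ○ open, literals {q=1, r=0}.
  branch 2 (add F not (not p and r)):
    F not (not p and r): α-rule — add T not p, T r.
    ○ open, literals {p=0, r=1}.
0 branches closed, 4 open.
Each open branch fixes some atoms; the unmentioned ones are free. Counting distinct full assignments: branch {q=1, r=0} (p, s) contributes 4 new; branch {q=1} (p, r, s) contributes 4 new; branch {q=1, r=0} (p, s) contributes 0 new; branch {p=0, r=1} (q, s) contributes 2 new. Total: 10.

10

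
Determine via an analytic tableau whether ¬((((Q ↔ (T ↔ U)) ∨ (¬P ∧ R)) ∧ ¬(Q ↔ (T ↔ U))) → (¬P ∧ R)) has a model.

Initial set: {¬((((Q ↔ (T ↔ U)) ∨ (¬P ∧ R)) ∧ ¬(Q ↔ (T ↔ U))) → (¬P ∧ R))}.
¬((((Q ↔ (T ↔ U)) ∨ (¬P ∧ R)) ∧ ¬(Q ↔ (T ↔ U))) → (¬P ∧ R)): α-rule — add (((Q ↔ (T ↔ U)) ∨ (¬P ∧ R)) ∧ ¬(Q ↔ (T ↔ U))), ¬(¬P ∧ R).
(((Q ↔ (T ↔ U)) ∨ (¬P ∧ R)) ∧ ¬(Q ↔ (T ↔ U))): α-rule — add ((Q ↔ (T ↔ U)) ∨ (¬P ∧ R)), ¬(Q ↔ (T ↔ U)).
¬(¬P ∧ R): β-rule — branch into ¬¬P  //  ¬R.
  branch 1 (add ¬¬P):
    ((Q ↔ (T ↔ U)) ∨ (¬P ∧ R)): β-rule — branch into (Q ↔ (T ↔ U))  //  (¬P ∧ R).
      branch 1.1 (add (Q ↔ (T ↔ U))):
        ¬(Q ↔ (T ↔ U)): β-rule — branch into Q, ¬(T ↔ U)  //  ¬Q, (T ↔ U).
          branch 1.1.1 (add Q, ¬(T ↔ U)):
            (Q ↔ (T ↔ U)): β-rule — branch into Q, (T ↔ U)  //  ¬Q, ¬(T ↔ U).
              branch 1.1.1.1 (add Q, (T ↔ U)):
                ¬(T ↔ U): β-rule — branch into T, ¬U  //  ¬T, U.
                  branch 1.1.1.1.1 (add T, ¬U):
                    (T ↔ U): β-rule — branch into T, U  //  ¬T, ¬U.
                      branch 1.1.1.1.1.1 (add T, U):
                        × closes — contains both U and ¬U.
                      branch 1.1.1.1.1.2 (add ¬T, ¬U):
                        × closes — contains both T and ¬T.
                  branch 1.1.1.1.2 (add ¬T, U):
                    (T ↔ U): β-rule — branch into T, U  //  ¬T, ¬U.
                      branch 1.1.1.1.2.1 (add T, U):
                        × closes — contains both T and ¬T.
                      branch 1.1.1.1.2.2 (add ¬T, ¬U):
                        × closes — contains both U and ¬U.
              branch 1.1.1.2 (add ¬Q, ¬(T ↔ U)):
                × closes — contains both Q and ¬Q.
          branch 1.1.2 (add ¬Q, (T ↔ U)):
            (Q ↔ (T ↔ U)): β-rule — branch into Q, (T ↔ U)  //  ¬Q, ¬(T ↔ U).
              branch 1.1.2.1 (add Q, (T ↔ U)):
                × closes — contains both Q and ¬Q.
              branch 1.1.2.2 (add ¬Q, ¬(T ↔ U)):
                (T ↔ U): β-rule — branch into T, U  //  ¬T, ¬U.
                  branch 1.1.2.2.1 (add T, U):
                    ¬(T ↔ U): β-rule — branch into T, ¬U  //  ¬T, U.
                      branch 1.1.2.2.1.1 (add T, ¬U):
                        × closes — contains both U and ¬U.
                      branch 1.1.2.2.1.2 (add ¬T, U):
                        × closes — contains both T and ¬T.
                  branch 1.1.2.2.2 (add ¬T, ¬U):
                    ¬(T ↔ U): β-rule — branch into T, ¬U  //  ¬T, U.
                      branch 1.1.2.2.2.1 (add T, ¬U):
                        × closes — contains both T and ¬T.
                      branch 1.1.2.2.2.2 (add ¬T, U):
                        × closes — contains both U and ¬U.
      branch 1.2 (add (¬P ∧ R)):
        (¬P ∧ R): α-rule — add ¬P, R.
        × closes — contains both P and ¬P.
  branch 2 (add ¬R):
    ((Q ↔ (T ↔ U)) ∨ (¬P ∧ R)): β-rule — branch into (Q ↔ (T ↔ U))  //  (¬P ∧ R).
      branch 2.1 (add (Q ↔ (T ↔ U))):
        ¬(Q ↔ (T ↔ U)): β-rule — branch into Q, ¬(T ↔ U)  //  ¬Q, (T ↔ U).
          branch 2.1.1 (add Q, ¬(T ↔ U)):
            (Q ↔ (T ↔ U)): β-rule — branch into Q, (T ↔ U)  //  ¬Q, ¬(T ↔ U).
              branch 2.1.1.1 (add Q, (T ↔ U)):
                ¬(T ↔ U): β-rule — branch into T, ¬U  //  ¬T, U.
                  branch 2.1.1.1.1 (add T, ¬U):
                    (T ↔ U): β-rule — branch into T, U  //  ¬T, ¬U.
                      branch 2.1.1.1.1.1 (add T, U):
                        × closes — contains both U and ¬U.
                      branch 2.1.1.1.1.2 (add ¬T, ¬U):
                        × closes — contains both T and ¬T.
                  branch 2.1.1.1.2 (add ¬T, U):
                    (T ↔ U): β-rule — branch into T, U  //  ¬T, ¬U.
                      branch 2.1.1.1.2.1 (add T, U):
                        × closes — contains both T and ¬T.
                      branch 2.1.1.1.2.2 (add ¬T, ¬U):
                        × closes — contains both U and ¬U.
              branch 2.1.1.2 (add ¬Q, ¬(T ↔ U)):
                × closes — contains both Q and ¬Q.
          branch 2.1.2 (add ¬Q, (T ↔ U)):
            (Q ↔ (T ↔ U)): β-rule — branch into Q, (T ↔ U)  //  ¬Q, ¬(T ↔ U).
              branch 2.1.2.1 (add Q, (T ↔ U)):
                × closes — contains both Q and ¬Q.
              branch 2.1.2.2 (add ¬Q, ¬(T ↔ U)):
                (T ↔ U): β-rule — branch into T, U  //  ¬T, ¬U.
                  branch 2.1.2.2.1 (add T, U):
                    ¬(T ↔ U): β-rule — branch into T, ¬U  //  ¬T, U.
                      branch 2.1.2.2.1.1 (add T, ¬U):
                        × closes — contains both U and ¬U.
                      branch 2.1.2.2.1.2 (add ¬T, U):
                        × closes — contains both T and ¬T.
                  branch 2.1.2.2.2 (add ¬T, ¬U):
                    ¬(T ↔ U): β-rule — branch into T, ¬U  //  ¬T, U.
                      branch 2.1.2.2.2.1 (add T, ¬U):
                        × closes — contains both T and ¬T.
                      branch 2.1.2.2.2.2 (add ¬T, U):
                        × closes — contains both U and ¬U.
      branch 2.2 (add (¬P ∧ R)):
        (¬P ∧ R): α-rule — add ¬P, R.
        × closes — contains both R and ¬R.
All 22 branches close.
Every branch closed; the formula is unsatisfiable.

Unsatisfiable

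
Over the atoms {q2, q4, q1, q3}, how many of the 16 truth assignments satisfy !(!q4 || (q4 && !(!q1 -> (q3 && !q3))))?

Initial set: {T !(!q4 || (q4 && !(!q1 -> (q3 && !q3))))}.
T !(!q4 || (q4 && !(!q1 -> (q3 && !q3)))): α-rule — add F !q4, F (q4 && !(!q1 -> (q3 && !q3))).
F (q4 && !(!q1 -> (q3 && !q3))): β-rule — branch into F q4  //  F !(!q1 -> (q3 && !q3)).
  branch 1 (add F q4):
    × closes — contains both q4 and !q4.
  branch 2 (add F !(!q1 -> (q3 && !q3))):
    F !(!q1 -> (q3 && !q3)): β-rule — branch into F !q1  //  T (q3 && !q3).
      branch 2.1 (add F !q1):
        ○ open, literals {q1=T, q4=T}.
      branch 2.2 (add T (q3 && !q3)):
        T (q3 && !q3): α-rule — add T q3, T !q3.
        × closes — contains both q3 and !q3.
2 branches closed, 1 open.
Each open branch fixes some atoms; the unmentioned ones are free. Counting distinct full assignments: branch {q1=T, q4=T} (q2, q3) contributes 4 new. Total: 4.

4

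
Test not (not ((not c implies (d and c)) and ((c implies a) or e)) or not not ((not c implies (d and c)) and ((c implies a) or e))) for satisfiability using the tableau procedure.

Unsatisfiable

Initial set: {not (not ((not c implies (d and c)) and ((c implies a) or e)) or not not ((not c implies (d and c)) and ((c implies a) or e)))}.
not (not ((not c implies (d and c)) and ((c implies a) or e)) or not not ((not c implies (d and c)) and ((c implies a) or e))): α-rule — add not not ((not c implies (d and c)) and ((c implies a) or e)), not not not ((not c implies (d and c)) and ((c implies a) or e)).
not not ((not c implies (d and c)) and ((c implies a) or e)): α-rule — add (not c implies (d and c)), ((c implies a) or e).
not not not ((not c implies (d and c)) and ((c implies a) or e)): drop double negation, giving not ((not c implies (d and c)) and ((c implies a) or e)).
(not c implies (d and c)): β-rule — branch into not not c  //  (d and c).
  branch 1 (add not not c):
    ((c implies a) or e): β-rule — branch into (c implies a)  //  e.
      branch 1.1 (add (c implies a)):
        not ((not c implies (d and c)) and ((c implies a) or e)): β-rule — branch into not (not c implies (d and c))  //  not ((c implies a) or e).
          branch 1.1.1 (add not (not c implies (d and c))):
            not (not c implies (d and c)): α-rule — add not c, not (d and c).
            × closes — contains both c and not c.
          branch 1.1.2 (add not ((c implies a) or e)):
            not ((c implies a) or e): α-rule — add not (c implies a), not e.
            not (c implies a): α-rule — add c, not a.
            (c implies a): β-rule — branch into not c  //  a.
              branch 1.1.2.1 (add not c):
                × closes — contains both c and not c.
              branch 1.1.2.2 (add a):
                × closes — contains both a and not a.
      branch 1.2 (add e):
        not ((not c implies (d and c)) and ((c implies a) or e)): β-rule — branch into not (not c implies (d and c))  //  not ((c implies a) or e).
          branch 1.2.1 (add not (not c implies (d and c))):
            not (not c implies (d and c)): α-rule — add not c, not (d and c).
            × closes — contains both c and not c.
          branch 1.2.2 (add not ((c implies a) or e)):
            not ((c implies a) or e): α-rule — add not (c implies a), not e.
            × closes — contains both e and not e.
  branch 2 (add (d and c)):
    (d and c): α-rule — add d, c.
    ((c implies a) or e): β-rule — branch into (c implies a)  //  e.
      branch 2.1 (add (c implies a)):
        not ((not c implies (d and c)) and ((c implies a) or e)): β-rule — branch into not (not c implies (d and c))  //  not ((c implies a) or e).
          branch 2.1.1 (add not (not c implies (d and c))):
            not (not c implies (d and c)): α-rule — add not c, not (d and c).
            × closes — contains both c and not c.
          branch 2.1.2 (add not ((c implies a) or e)):
            not ((c implies a) or e): α-rule — add not (c implies a), not e.
            not (c implies a): α-rule — add c, not a.
            (c implies a): β-rule — branch into not c  //  a.
              branch 2.1.2.1 (add not c):
                × closes — contains both c and not c.
              branch 2.1.2.2 (add a):
                × closes — contains both a and not a.
      branch 2.2 (add e):
        not ((not c implies (d and c)) and ((c implies a) or e)): β-rule — branch into not (not c implies (d and c))  //  not ((c implies a) or e).
          branch 2.2.1 (add not (not c implies (d and c))):
            not (not c implies (d and c)): α-rule — add not c, not (d and c).
            × closes — contains both c and not c.
          branch 2.2.2 (add not ((c implies a) or e)):
            not ((c implies a) or e): α-rule — add not (c implies a), not e.
            × closes — contains both e and not e.
All 10 branches close.
Every branch closed; the formula is unsatisfiable.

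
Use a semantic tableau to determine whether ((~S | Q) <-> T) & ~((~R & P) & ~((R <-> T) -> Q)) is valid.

Assume the negation and expand:
Initial set: {~(((~S | Q) <-> T) & ~((~R & P) & ~((R <-> T) -> Q)))}.
~(((~S | Q) <-> T) & ~((~R & P) & ~((R <-> T) -> Q))): β-rule — branch into ~((~S | Q) <-> T)  //  ~~((~R & P) & ~((R <-> T) -> Q)).
  branch 1 (add ~((~S | Q) <-> T)):
    ~((~S | Q) <-> T): β-rule — branch into (~S | Q), ~T  //  ~(~S | Q), T.
      branch 1.1 (add (~S | Q), ~T):
        (~S | Q): β-rule — branch into ~S  //  Q.
          branch 1.1.1 (add ~S):
            ○ open, literals {S=false, T=false}.
          branch 1.1.2 (add Q):
            ○ open, literals {Q=true, T=false}.
      branch 1.2 (add ~(~S | Q), T):
        ~(~S | Q): α-rule — add ~~S, ~Q.
        ○ open, literals {Q=false, S=true, T=true}.
  branch 2 (add ~~((~R & P) & ~((R <-> T) -> Q))):
    ~~((~R & P) & ~((R <-> T) -> Q)): α-rule — add (~R & P), ~((R <-> T) -> Q).
    (~R & P): α-rule — add ~R, P.
    ~((R <-> T) -> Q): α-rule — add (R <-> T), ~Q.
    (R <-> T): β-rule — branch into R, T  //  ~R, ~T.
      branch 2.1 (add R, T):
        × closes — contains both R and ~R.
      branch 2.2 (add ~R, ~T):
        ○ open, literals {P=true, Q=false, R=false, T=false}.
1 branch closed, 4 open.
An open branch gives a countermodel: S=false, T=false (unmentioned atoms arbitrary); under it the original formula is false.

Not valid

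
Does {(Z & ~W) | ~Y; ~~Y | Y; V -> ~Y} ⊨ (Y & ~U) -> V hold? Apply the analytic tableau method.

No

Initial set: {((Z & ~W) | ~Y); (~~Y | Y); (V -> ~Y); ~((Y & ~U) -> V)}.
~((Y & ~U) -> V): α-rule — add (Y & ~U), ~V.
(Y & ~U): α-rule — add Y, ~U.
((Z & ~W) | ~Y): β-rule — branch into (Z & ~W)  //  ~Y.
  branch 1 (add (Z & ~W)):
    (Z & ~W): α-rule — add Z, ~W.
    (~~Y | Y): β-rule — branch into ~~Y  //  Y.
      branch 1.1 (add ~~Y):
        ~~Y: drop double negation, giving Y.
        (V -> ~Y): β-rule — branch into ~V  //  ~Y.
          branch 1.1.1 (add ~V):
            ○ open, literals {U=false, V=false, W=false, Y=true, Z=true}.
          branch 1.1.2 (add ~Y):
            × closes — contains both Y and ~Y.
      branch 1.2 (add Y):
        (V -> ~Y): β-rule — branch into ~V  //  ~Y.
          branch 1.2.1 (add ~V):
            ○ open, literals {U=false, V=false, W=false, Y=true, Z=true}.
          branch 1.2.2 (add ~Y):
            × closes — contains both Y and ~Y.
  branch 2 (add ~Y):
    × closes — contains both Y and ~Y.
3 branches closed, 2 open.
An open branch gives a countermodel: U=false, V=false, W=false, Y=true, Z=true (unmentioned atoms arbitrary); the premises hold there but the conclusion fails.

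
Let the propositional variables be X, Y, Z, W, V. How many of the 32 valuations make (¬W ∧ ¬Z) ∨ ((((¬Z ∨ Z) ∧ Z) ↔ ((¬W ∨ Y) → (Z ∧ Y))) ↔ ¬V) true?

Initial set: {T ((¬W ∧ ¬Z) ∨ ((((¬Z ∨ Z) ∧ Z) ↔ ((¬W ∨ Y) → (Z ∧ Y))) ↔ ¬V))}.
T ((¬W ∧ ¬Z) ∨ ((((¬Z ∨ Z) ∧ Z) ↔ ((¬W ∨ Y) → (Z ∧ Y))) ↔ ¬V)): β-rule — branch into T (¬W ∧ ¬Z)  //  T ((((¬Z ∨ Z) ∧ Z) ↔ ((¬W ∨ Y) → (Z ∧ Y))) ↔ ¬V).
  branch 1 (add T (¬W ∧ ¬Z)):
    T (¬W ∧ ¬Z): α-rule — add T ¬W, T ¬Z.
    ○ open, literals {W=0, Z=0}.
  branch 2 (add T ((((¬Z ∨ Z) ∧ Z) ↔ ((¬W ∨ Y) → (Z ∧ Y))) ↔ ¬V)):
    T ((((¬Z ∨ Z) ∧ Z) ↔ ((¬W ∨ Y) → (Z ∧ Y))) ↔ ¬V): β-rule — branch into T (((¬Z ∨ Z) ∧ Z) ↔ ((¬W ∨ Y) → (Z ∧ Y))), T ¬V  //  F (((¬Z ∨ Z) ∧ Z) ↔ ((¬W ∨ Y) → (Z ∧ Y))), F ¬V.
      branch 2.1 (add T (((¬Z ∨ Z) ∧ Z) ↔ ((¬W ∨ Y) → (Z ∧ Y))), T ¬V):
        T (((¬Z ∨ Z) ∧ Z) ↔ ((¬W ∨ Y) → (Z ∧ Y))): β-rule — branch into T ((¬Z ∨ Z) ∧ Z), T ((¬W ∨ Y) → (Z ∧ Y))  //  F ((¬Z ∨ Z) ∧ Z), F ((¬W ∨ Y) → (Z ∧ Y)).
          branch 2.1.1 (add T ((¬Z ∨ Z) ∧ Z), T ((¬W ∨ Y) → (Z ∧ Y))):
            T ((¬Z ∨ Z) ∧ Z): α-rule — add T (¬Z ∨ Z), T Z.
            T ((¬W ∨ Y) → (Z ∧ Y)): β-rule — branch into F (¬W ∨ Y)  //  T (Z ∧ Y).
              branch 2.1.1.1 (add F (¬W ∨ Y)):
                F (¬W ∨ Y): α-rule — add F ¬W, F Y.
                T (¬Z ∨ Z): β-rule — branch into T ¬Z  //  T Z.
                  branch 2.1.1.1.1 (add T ¬Z):
                    × closes — contains both Z and ¬Z.
                  branch 2.1.1.1.2 (add T Z):
                    ○ open, literals {V=0, W=1, Y=0, Z=1}.
              branch 2.1.1.2 (add T (Z ∧ Y)):
                T (Z ∧ Y): α-rule — add T Z, T Y.
                T (¬Z ∨ Z): β-rule — branch into T ¬Z  //  T Z.
                  branch 2.1.1.2.1 (add T ¬Z):
                    × closes — contains both Z and ¬Z.
                  branch 2.1.1.2.2 (add T Z):
                    ○ open, literals {V=0, Y=1, Z=1}.
          branch 2.1.2 (add F ((¬Z ∨ Z) ∧ Z), F ((¬W ∨ Y) → (Z ∧ Y))):
            F ((¬W ∨ Y) → (Z ∧ Y)): α-rule — add T (¬W ∨ Y), F (Z ∧ Y).
            F ((¬Z ∨ Z) ∧ Z): β-rule — branch into F (¬Z ∨ Z)  //  F Z.
              branch 2.1.2.1 (add F (¬Z ∨ Z)):
                F (¬Z ∨ Z): α-rule — add F ¬Z, F Z.
                × closes — contains both Z and ¬Z.
              branch 2.1.2.2 (add F Z):
                T (¬W ∨ Y): β-rule — branch into T ¬W  //  T Y.
                  branch 2.1.2.2.1 (add T ¬W):
                    F (Z ∧ Y): β-rule — branch into F Z  //  F Y.
                      branch 2.1.2.2.1.1 (add F Z):
                        ○ open, literals {V=0, W=0, Z=0}.
                      branch 2.1.2.2.1.2 (add F Y):
                        ○ open, literals {V=0, W=0, Y=0, Z=0}.
                  branch 2.1.2.2.2 (add T Y):
                    F (Z ∧ Y): β-rule — branch into F Z  //  F Y.
                      branch 2.1.2.2.2.1 (add F Z):
                        ○ open, literals {V=0, Y=1, Z=0}.
                      branch 2.1.2.2.2.2 (add F Y):
                        × closes — contains both Y and ¬Y.
      branch 2.2 (add F (((¬Z ∨ Z) ∧ Z) ↔ ((¬W ∨ Y) → (Z ∧ Y))), F ¬V):
        F (((¬Z ∨ Z) ∧ Z) ↔ ((¬W ∨ Y) → (Z ∧ Y))): β-rule — branch into T ((¬Z ∨ Z) ∧ Z), F ((¬W ∨ Y) → (Z ∧ Y))  //  F ((¬Z ∨ Z) ∧ Z), T ((¬W ∨ Y) → (Z ∧ Y)).
          branch 2.2.1 (add T ((¬Z ∨ Z) ∧ Z), F ((¬W ∨ Y) → (Z ∧ Y))):
            T ((¬Z ∨ Z) ∧ Z): α-rule — add T (¬Z ∨ Z), T Z.
            F ((¬W ∨ Y) → (Z ∧ Y)): α-rule — add T (¬W ∨ Y), F (Z ∧ Y).
            T (¬Z ∨ Z): β-rule — branch into T ¬Z  //  T Z.
              branch 2.2.1.1 (add T ¬Z):
                × closes — contains both Z and ¬Z.
              branch 2.2.1.2 (add T Z):
                T (¬W ∨ Y): β-rule — branch into T ¬W  //  T Y.
                  branch 2.2.1.2.1 (add T ¬W):
                    F (Z ∧ Y): β-rule — branch into F Z  //  F Y.
                      branch 2.2.1.2.1.1 (add F Z):
                        × closes — contains both Z and ¬Z.
                      branch 2.2.1.2.1.2 (add F Y):
                        ○ open, literals {V=1, W=0, Y=0, Z=1}.
                  branch 2.2.1.2.2 (add T Y):
                    F (Z ∧ Y): β-rule — branch into F Z  //  F Y.
                      branch 2.2.1.2.2.1 (add F Z):
                        × closes — contains both Z and ¬Z.
                      branch 2.2.1.2.2.2 (add F Y):
                        × closes — contains both Y and ¬Y.
          branch 2.2.2 (add F ((¬Z ∨ Z) ∧ Z), T ((¬W ∨ Y) → (Z ∧ Y))):
            F ((¬Z ∨ Z) ∧ Z): β-rule — branch into F (¬Z ∨ Z)  //  F Z.
              branch 2.2.2.1 (add F (¬Z ∨ Z)):
                F (¬Z ∨ Z): α-rule — add F ¬Z, F Z.
                × closes — contains both Z and ¬Z.
              branch 2.2.2.2 (add F Z):
                T ((¬W ∨ Y) → (Z ∧ Y)): β-rule — branch into F (¬W ∨ Y)  //  T (Z ∧ Y).
                  branch 2.2.2.2.1 (add F (¬W ∨ Y)):
                    F (¬W ∨ Y): α-rule — add F ¬W, F Y.
                    ○ open, literals {V=1, W=1, Y=0, Z=0}.
                  branch 2.2.2.2.2 (add T (Z ∧ Y)):
                    T (Z ∧ Y): α-rule — add T Z, T Y.
                    × closes — contains both Z and ¬Z.
10 branches closed, 8 open.
Each open branch fixes some atoms; the unmentioned ones are free. Counting distinct full assignments: branch {W=0, Z=0} (X, Y, V) contributes 8 new; branch {V=0, W=1, Y=0, Z=1} (X) contributes 2 new; branch {V=0, Y=1, Z=1} (X, W) contributes 4 new; branch {V=0, W=0, Z=0} (X, Y) contributes 0 new; branch {V=0, W=0, Y=0, Z=0} (X) contributes 0 new; branch {V=0, Y=1, Z=0} (X, W) contributes 2 new; branch {V=1, W=0, Y=0, Z=1} (X) contributes 2 new; branch {V=1, W=1, Y=0, Z=0} (X) contributes 2 new. Total: 20.

20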